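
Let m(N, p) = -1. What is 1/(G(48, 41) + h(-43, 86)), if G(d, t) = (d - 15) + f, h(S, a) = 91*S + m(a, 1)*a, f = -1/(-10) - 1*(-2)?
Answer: -10/39639 ≈ -0.00025228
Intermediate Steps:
f = 21/10 (f = -1*(-⅒) + 2 = ⅒ + 2 = 21/10 ≈ 2.1000)
h(S, a) = -a + 91*S (h(S, a) = 91*S - a = -a + 91*S)
G(d, t) = -129/10 + d (G(d, t) = (d - 15) + 21/10 = (-15 + d) + 21/10 = -129/10 + d)
1/(G(48, 41) + h(-43, 86)) = 1/((-129/10 + 48) + (-1*86 + 91*(-43))) = 1/(351/10 + (-86 - 3913)) = 1/(351/10 - 3999) = 1/(-39639/10) = -10/39639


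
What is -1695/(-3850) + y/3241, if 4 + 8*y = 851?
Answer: 674413/1426040 ≈ 0.47293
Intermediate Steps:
y = 847/8 (y = -1/2 + (1/8)*851 = -1/2 + 851/8 = 847/8 ≈ 105.88)
-1695/(-3850) + y/3241 = -1695/(-3850) + (847/8)/3241 = -1695*(-1/3850) + (847/8)*(1/3241) = 339/770 + 121/3704 = 674413/1426040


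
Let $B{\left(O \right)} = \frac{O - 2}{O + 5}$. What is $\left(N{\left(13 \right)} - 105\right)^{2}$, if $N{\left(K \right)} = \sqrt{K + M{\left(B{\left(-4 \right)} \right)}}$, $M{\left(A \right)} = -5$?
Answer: $11033 - 420 \sqrt{2} \approx 10439.0$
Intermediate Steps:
$B{\left(O \right)} = \frac{-2 + O}{5 + O}$
$N{\left(K \right)} = \sqrt{-5 + K}$ ($N{\left(K \right)} = \sqrt{K - 5} = \sqrt{-5 + K}$)
$\left(N{\left(13 \right)} - 105\right)^{2} = \left(\sqrt{-5 + 13} - 105\right)^{2} = \left(\sqrt{8} - 105\right)^{2} = \left(2 \sqrt{2} - 105\right)^{2} = \left(-105 + 2 \sqrt{2}\right)^{2}$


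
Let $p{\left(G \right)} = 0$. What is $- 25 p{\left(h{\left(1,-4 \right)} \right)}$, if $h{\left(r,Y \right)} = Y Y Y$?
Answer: $0$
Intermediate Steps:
$h{\left(r,Y \right)} = Y^{3}$ ($h{\left(r,Y \right)} = Y^{2} Y = Y^{3}$)
$- 25 p{\left(h{\left(1,-4 \right)} \right)} = \left(-25\right) 0 = 0$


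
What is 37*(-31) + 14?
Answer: -1133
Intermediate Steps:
37*(-31) + 14 = -1147 + 14 = -1133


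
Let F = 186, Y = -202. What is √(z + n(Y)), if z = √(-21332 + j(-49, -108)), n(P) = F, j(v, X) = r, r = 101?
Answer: √(186 + 3*I*√2359) ≈ 14.531 + 5.0138*I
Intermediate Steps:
j(v, X) = 101
n(P) = 186
z = 3*I*√2359 (z = √(-21332 + 101) = √(-21231) = 3*I*√2359 ≈ 145.71*I)
√(z + n(Y)) = √(3*I*√2359 + 186) = √(186 + 3*I*√2359)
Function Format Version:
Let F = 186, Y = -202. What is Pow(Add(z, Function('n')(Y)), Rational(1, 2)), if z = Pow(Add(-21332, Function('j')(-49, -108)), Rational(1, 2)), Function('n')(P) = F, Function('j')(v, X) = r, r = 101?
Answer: Pow(Add(186, Mul(3, I, Pow(2359, Rational(1, 2)))), Rational(1, 2)) ≈ Add(14.531, Mul(5.0138, I))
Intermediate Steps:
Function('j')(v, X) = 101
Function('n')(P) = 186
z = Mul(3, I, Pow(2359, Rational(1, 2))) (z = Pow(Add(-21332, 101), Rational(1, 2)) = Pow(-21231, Rational(1, 2)) = Mul(3, I, Pow(2359, Rational(1, 2))) ≈ Mul(145.71, I))
Pow(Add(z, Function('n')(Y)), Rational(1, 2)) = Pow(Add(Mul(3, I, Pow(2359, Rational(1, 2))), 186), Rational(1, 2)) = Pow(Add(186, Mul(3, I, Pow(2359, Rational(1, 2)))), Rational(1, 2))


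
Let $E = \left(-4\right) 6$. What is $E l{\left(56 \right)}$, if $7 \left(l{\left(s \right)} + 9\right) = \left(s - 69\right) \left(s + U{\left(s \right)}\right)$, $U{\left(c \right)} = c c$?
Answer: $142488$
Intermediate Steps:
$U{\left(c \right)} = c^{2}$
$E = -24$
$l{\left(s \right)} = -9 + \frac{\left(-69 + s\right) \left(s + s^{2}\right)}{7}$ ($l{\left(s \right)} = -9 + \frac{\left(s - 69\right) \left(s + s^{2}\right)}{7} = -9 + \frac{\left(-69 + s\right) \left(s + s^{2}\right)}{7}$)
$E l{\left(56 \right)} = - 24 \left(-9 - 552 - \frac{68 \cdot 56^{2}}{7} + \frac{56^{3}}{7}\right) = - 24 \left(-9 - 552 - 30464 + \frac{1}{7} \cdot 175616\right) = - 24 \left(-9 - 552 - 30464 + 25088\right) = \left(-24\right) \left(-5937\right) = 142488$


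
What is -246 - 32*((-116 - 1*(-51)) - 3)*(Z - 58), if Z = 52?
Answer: -13302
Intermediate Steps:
-246 - 32*((-116 - 1*(-51)) - 3)*(Z - 58) = -246 - 32*((-116 - 1*(-51)) - 3)*(52 - 58) = -246 - 32*((-116 + 51) - 3)*(-6) = -246 - 32*(-65 - 3)*(-6) = -246 - (-2176)*(-6) = -246 - 32*408 = -246 - 13056 = -13302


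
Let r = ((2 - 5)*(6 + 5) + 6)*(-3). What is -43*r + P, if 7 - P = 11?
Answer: -3487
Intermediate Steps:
P = -4 (P = 7 - 1*11 = 7 - 11 = -4)
r = 81 (r = (-3*11 + 6)*(-3) = (-33 + 6)*(-3) = -27*(-3) = 81)
-43*r + P = -43*81 - 4 = -3483 - 4 = -3487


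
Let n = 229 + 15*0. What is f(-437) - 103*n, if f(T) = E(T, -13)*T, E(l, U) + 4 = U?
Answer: -16158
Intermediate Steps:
E(l, U) = -4 + U
n = 229 (n = 229 + 0 = 229)
f(T) = -17*T (f(T) = (-4 - 13)*T = -17*T)
f(-437) - 103*n = -17*(-437) - 103*229 = 7429 - 23587 = -16158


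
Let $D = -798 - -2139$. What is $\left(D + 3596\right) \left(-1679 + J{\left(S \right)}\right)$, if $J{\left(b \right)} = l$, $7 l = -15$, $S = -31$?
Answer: $- \frac{58098616}{7} \approx -8.2998 \cdot 10^{6}$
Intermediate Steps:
$l = - \frac{15}{7}$ ($l = \frac{1}{7} \left(-15\right) = - \frac{15}{7} \approx -2.1429$)
$J{\left(b \right)} = - \frac{15}{7}$
$D = 1341$ ($D = -798 + 2139 = 1341$)
$\left(D + 3596\right) \left(-1679 + J{\left(S \right)}\right) = \left(1341 + 3596\right) \left(-1679 - \frac{15}{7}\right) = 4937 \left(- \frac{11768}{7}\right) = - \frac{58098616}{7}$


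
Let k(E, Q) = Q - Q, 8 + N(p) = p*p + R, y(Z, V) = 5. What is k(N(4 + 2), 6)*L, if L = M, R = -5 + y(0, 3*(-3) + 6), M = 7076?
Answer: 0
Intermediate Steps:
R = 0 (R = -5 + 5 = 0)
N(p) = -8 + p² (N(p) = -8 + (p*p + 0) = -8 + (p² + 0) = -8 + p²)
k(E, Q) = 0
L = 7076
k(N(4 + 2), 6)*L = 0*7076 = 0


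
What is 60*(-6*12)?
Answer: -4320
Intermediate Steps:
60*(-6*12) = 60*(-72) = -4320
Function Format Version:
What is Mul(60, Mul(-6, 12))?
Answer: -4320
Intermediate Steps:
Mul(60, Mul(-6, 12)) = Mul(60, -72) = -4320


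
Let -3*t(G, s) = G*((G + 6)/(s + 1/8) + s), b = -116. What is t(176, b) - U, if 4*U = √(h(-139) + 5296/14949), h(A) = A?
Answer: 19181888/2781 - I*√3442613515/19932 ≈ 6897.5 - 2.9437*I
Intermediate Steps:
U = I*√3442613515/19932 (U = √(-139 + 5296/14949)/4 = √(-2072615/14949)/4 = (I*√3442613515/4983)/4 = I*√3442613515/19932 ≈ 2.9437*I)
t(G, s) = -G*(s + (6 + G)/(⅛ + s))/3 (t(G, s) = -G*((G + 6)/(s + 1/8) + s)/3 = -G*((6 + G)/(s + ⅛) + s)/3 = -G*((6 + G)/(⅛ + s) + s)/3 = -G*(s + (6 + G)/(⅛ + s))/3)
t(176, b) - U = -1*176*(48 - 116 + 8*176 + 8*(-116)²)/(3 + 24*(-116)) - I*√3442613515/19932 = -1*176*(48 - 116 + 1408 + 8*13456)/(3 - 2784) - I*√3442613515/19932 = -1*176*(48 - 116 + 1408 + 107648)/(-2781) - I*√3442613515/19932 = -1*176*(-1/2781)*108988 - I*√3442613515/19932 = 19181888/2781 - I*√3442613515/19932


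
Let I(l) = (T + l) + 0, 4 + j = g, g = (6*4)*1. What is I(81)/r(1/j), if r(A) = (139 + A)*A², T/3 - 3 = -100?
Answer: -560000/927 ≈ -604.10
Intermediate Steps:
T = -291 (T = 9 + 3*(-100) = 9 - 300 = -291)
g = 24 (g = 24*1 = 24)
j = 20 (j = -4 + 24 = 20)
I(l) = -291 + l (I(l) = (-291 + l) + 0 = -291 + l)
r(A) = A²*(139 + A)
I(81)/r(1/j) = (-291 + 81)/(((1/20)²*(139 + 1/20))) = -210*400/(139 + 1/20) = -210/((1/400)*(2781/20)) = -210/2781/8000 = -210*8000/2781 = -560000/927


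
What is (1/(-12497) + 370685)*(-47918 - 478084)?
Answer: -2436678198444888/12497 ≈ -1.9498e+11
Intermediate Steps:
(1/(-12497) + 370685)*(-47918 - 478084) = (-1/12497 + 370685)*(-526002) = (4632450444/12497)*(-526002) = -2436678198444888/12497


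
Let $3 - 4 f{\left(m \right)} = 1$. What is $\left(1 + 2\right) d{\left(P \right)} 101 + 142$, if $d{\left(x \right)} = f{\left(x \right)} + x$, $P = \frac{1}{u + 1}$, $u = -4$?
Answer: $\frac{385}{2} \approx 192.5$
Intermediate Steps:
$f{\left(m \right)} = \frac{1}{2}$ ($f{\left(m \right)} = \frac{3}{4} - \frac{1}{4} = \frac{1}{2}$)
$P = - \frac{1}{3}$ ($P = \frac{1}{-4 + 1} = \frac{1}{-3} = - \frac{1}{3} \approx -0.33333$)
$d{\left(x \right)} = \frac{1}{2} + x$
$\left(1 + 2\right) d{\left(P \right)} 101 + 142 = \left(1 + 2\right) \left(\frac{1}{2} - \frac{1}{3}\right) 101 + 142 = 3 \cdot \frac{1}{6} \cdot 101 + 142 = \frac{1}{2} \cdot 101 + 142 = \frac{101}{2} + 142 = \frac{385}{2}$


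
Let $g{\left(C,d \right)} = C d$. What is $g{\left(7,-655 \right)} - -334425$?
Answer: $329840$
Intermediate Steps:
$g{\left(7,-655 \right)} - -334425 = 7 \left(-655\right) - -334425 = -4585 + 334425 = 329840$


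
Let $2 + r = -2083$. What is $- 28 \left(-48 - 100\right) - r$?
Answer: $6229$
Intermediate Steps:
$r = -2085$ ($r = -2 - 2083 = -2085$)
$- 28 \left(-48 - 100\right) - r = - 28 \left(-48 - 100\right) - -2085 = \left(-28\right) \left(-148\right) + 2085 = 4144 + 2085 = 6229$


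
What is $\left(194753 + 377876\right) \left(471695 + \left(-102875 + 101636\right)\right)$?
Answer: $269396748824$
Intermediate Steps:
$\left(194753 + 377876\right) \left(471695 + \left(-102875 + 101636\right)\right) = 572629 \left(471695 - 1239\right) = 572629 \cdot 470456 = 269396748824$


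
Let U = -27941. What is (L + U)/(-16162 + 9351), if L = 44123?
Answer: -16182/6811 ≈ -2.3759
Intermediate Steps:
(L + U)/(-16162 + 9351) = (44123 - 27941)/(-16162 + 9351) = 16182/(-6811) = 16182*(-1/6811) = -16182/6811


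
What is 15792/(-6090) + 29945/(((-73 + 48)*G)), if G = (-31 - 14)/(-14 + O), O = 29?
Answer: 172553/435 ≈ 396.67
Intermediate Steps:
G = -3 (G = (-31 - 14)/(-14 + 29) = -45/15 = -45*1/15 = -3)
15792/(-6090) + 29945/(((-73 + 48)*G)) = 15792/(-6090) + 29945/(((-73 + 48)*(-3))) = 15792*(-1/6090) + 29945/((-25*(-3))) = -376/145 + 29945/75 = -376/145 + 29945*(1/75) = -376/145 + 5989/15 = 172553/435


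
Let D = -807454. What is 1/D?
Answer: -1/807454 ≈ -1.2385e-6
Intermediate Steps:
1/D = 1/(-807454) = -1/807454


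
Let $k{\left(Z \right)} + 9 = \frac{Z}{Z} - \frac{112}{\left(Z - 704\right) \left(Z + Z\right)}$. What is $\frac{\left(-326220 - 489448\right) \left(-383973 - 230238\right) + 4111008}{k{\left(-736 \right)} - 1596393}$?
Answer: $- \frac{66371998959290880}{211491204487} \approx -3.1383 \cdot 10^{5}$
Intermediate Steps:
$k{\left(Z \right)} = -8 - \frac{56}{Z \left(-704 + Z\right)}$ ($k{\left(Z \right)} = -9 + \left(\frac{Z}{Z} - \frac{112}{\left(Z - 704\right) \left(Z + Z\right)}\right) = -9 + \left(1 - \frac{112}{\left(-704 + Z\right) 2 Z}\right) = -9 + \left(1 - \frac{112}{2 Z \left(-704 + Z\right)}\right) = -9 + \left(1 - 112 \frac{1}{2 Z \left(-704 + Z\right)}\right) = -9 + \left(1 - \frac{56}{Z \left(-704 + Z\right)}\right) = -8 - \frac{56}{Z \left(-704 + Z\right)}$)
$\frac{\left(-326220 - 489448\right) \left(-383973 - 230238\right) + 4111008}{k{\left(-736 \right)} - 1596393} = \frac{\left(-326220 - 489448\right) \left(-383973 - 230238\right) + 4111008}{\frac{8 \left(-7 - \left(-736\right)^{2} + 704 \left(-736\right)\right)}{\left(-736\right) \left(-704 - 736\right)} - 1596393} = \frac{\left(-815668\right) \left(-614211\right) + 4111008}{8 \left(- \frac{1}{736}\right) \frac{1}{-1440} \left(-7 - 541696 - 518144\right) - 1596393} = \frac{500992257948 + 4111008}{8 \left(- \frac{1}{736}\right) \left(- \frac{1}{1440}\right) \left(-7 - 541696 - 518144\right) - 1596393} = \frac{500996368956}{8 \left(- \frac{1}{736}\right) \left(- \frac{1}{1440}\right) \left(-1059847\right) - 1596393} = \frac{500996368956}{- \frac{1059847}{132480} - 1596393} = \frac{500996368956}{- \frac{211491204487}{132480}} = 500996368956 \left(- \frac{132480}{211491204487}\right) = - \frac{66371998959290880}{211491204487}$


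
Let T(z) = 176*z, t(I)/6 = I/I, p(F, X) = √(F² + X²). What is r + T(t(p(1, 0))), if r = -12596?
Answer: -11540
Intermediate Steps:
t(I) = 6 (t(I) = 6*(I/I) = 6*1 = 6)
r + T(t(p(1, 0))) = -12596 + 176*6 = -12596 + 1056 = -11540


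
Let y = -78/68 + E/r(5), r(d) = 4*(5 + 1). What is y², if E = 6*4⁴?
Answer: 4566769/1156 ≈ 3950.5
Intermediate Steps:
E = 1536 (E = 6*256 = 1536)
r(d) = 24 (r(d) = 4*6 = 24)
y = 2137/34 (y = -78/68 + 1536/24 = -78*1/68 + 1536*(1/24) = -39/34 + 64 = 2137/34 ≈ 62.853)
y² = (2137/34)² = 4566769/1156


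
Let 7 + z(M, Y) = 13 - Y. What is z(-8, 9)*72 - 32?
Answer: -248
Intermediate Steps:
z(M, Y) = 6 - Y (z(M, Y) = -7 + (13 - Y) = 6 - Y)
z(-8, 9)*72 - 32 = (6 - 1*9)*72 - 32 = (6 - 9)*72 - 32 = -3*72 - 32 = -216 - 32 = -248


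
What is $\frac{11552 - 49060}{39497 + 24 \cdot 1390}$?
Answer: $- \frac{37508}{72857} \approx -0.51482$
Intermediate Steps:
$\frac{11552 - 49060}{39497 + 24 \cdot 1390} = - \frac{37508}{39497 + 33360} = - \frac{37508}{72857}$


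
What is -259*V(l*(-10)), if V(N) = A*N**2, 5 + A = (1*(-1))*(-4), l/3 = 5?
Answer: 5827500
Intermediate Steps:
l = 15 (l = 3*5 = 15)
A = -1 (A = -5 + (1*(-1))*(-4) = -5 - 1*(-4) = -5 + 4 = -1)
V(N) = -N**2
-259*V(l*(-10)) = -(-259)*(15*(-10))**2 = -(-259)*(-150)**2 = -(-259)*22500 = -259*(-22500) = 5827500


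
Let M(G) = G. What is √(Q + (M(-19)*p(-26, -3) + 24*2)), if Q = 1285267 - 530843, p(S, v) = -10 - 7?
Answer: √754795 ≈ 868.79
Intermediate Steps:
p(S, v) = -17
Q = 754424
√(Q + (M(-19)*p(-26, -3) + 24*2)) = √(754424 + (-19*(-17) + 24*2)) = √(754424 + (323 + 48)) = √(754424 + 371) = √754795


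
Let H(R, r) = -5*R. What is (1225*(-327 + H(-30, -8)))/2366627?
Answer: -216825/2366627 ≈ -0.091618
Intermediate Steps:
(1225*(-327 + H(-30, -8)))/2366627 = (1225*(-327 - 5*(-30)))/2366627 = (1225*(-327 + 150))*(1/2366627) = (1225*(-177))*(1/2366627) = -216825*1/2366627 = -216825/2366627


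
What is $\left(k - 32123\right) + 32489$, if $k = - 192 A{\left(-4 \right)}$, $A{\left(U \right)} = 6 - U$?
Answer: $-1554$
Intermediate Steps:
$k = -1920$ ($k = - 192 \left(6 - -4\right) = - 192 \left(6 + 4\right) = \left(-192\right) 10 = -1920$)
$\left(k - 32123\right) + 32489 = \left(-1920 - 32123\right) + 32489 = -34043 + 32489 = -1554$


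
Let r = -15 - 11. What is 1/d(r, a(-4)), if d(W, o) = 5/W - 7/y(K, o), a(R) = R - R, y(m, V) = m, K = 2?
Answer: -13/48 ≈ -0.27083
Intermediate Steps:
a(R) = 0
r = -26
d(W, o) = -7/2 + 5/W (d(W, o) = 5/W - 7/2 = -7/2 + 5/W)
1/d(r, a(-4)) = 1/(-7/2 + 5/(-26)) = 1/(-7/2 + 5*(-1/26)) = 1/(-7/2 - 5/26) = 1/(-48/13) = -13/48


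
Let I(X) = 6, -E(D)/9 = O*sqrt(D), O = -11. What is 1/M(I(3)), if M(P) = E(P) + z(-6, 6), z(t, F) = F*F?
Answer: -2/3195 + 11*sqrt(6)/6390 ≈ 0.0035907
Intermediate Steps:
z(t, F) = F**2
E(D) = 99*sqrt(D) (E(D) = -(-99)*sqrt(D) = 99*sqrt(D))
M(P) = 36 + 99*sqrt(P) (M(P) = 99*sqrt(P) + 6**2 = 99*sqrt(P) + 36 = 36 + 99*sqrt(P))
1/M(I(3)) = 1/(36 + 99*sqrt(6))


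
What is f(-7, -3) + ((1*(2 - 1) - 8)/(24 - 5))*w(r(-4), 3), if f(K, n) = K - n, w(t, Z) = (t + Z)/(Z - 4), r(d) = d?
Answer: -83/19 ≈ -4.3684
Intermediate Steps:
w(t, Z) = (Z + t)/(-4 + Z)
f(-7, -3) + ((1*(2 - 1) - 8)/(24 - 5))*w(r(-4), 3) = (-7 - 1*(-3)) + ((1*(2 - 1) - 8)/(24 - 5))*((3 - 4)/(-4 + 3)) = (-7 + 3) + ((1*1 - 8)/19)*(-1/(-1)) = -4 + ((1 - 8)*(1/19))*(-1*(-1)) = -4 - 7*1/19*1 = -4 - 7/19*1 = -4 - 7/19 = -83/19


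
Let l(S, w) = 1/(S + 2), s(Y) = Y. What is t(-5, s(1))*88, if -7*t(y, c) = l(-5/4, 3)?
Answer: -352/21 ≈ -16.762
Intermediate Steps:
l(S, w) = 1/(2 + S)
t(y, c) = -4/21 (t(y, c) = -1/(7*(2 - 5/4)) = -1/(7*¾) = -⅐*4/3 = -4/21)
t(-5, s(1))*88 = -4/21*88 = -352/21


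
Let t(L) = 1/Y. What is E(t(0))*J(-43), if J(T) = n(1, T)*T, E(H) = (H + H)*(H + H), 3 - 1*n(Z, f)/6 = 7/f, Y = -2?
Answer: -816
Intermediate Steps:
t(L) = -1/2 (t(L) = 1/(-2) = -1/2)
n(Z, f) = 18 - 42/f
E(H) = 4*H**2 (E(H) = (2*H)*(2*H) = 4*H**2)
J(T) = T*(18 - 42/T) (J(T) = (18 - 42/T)*T = T*(18 - 42/T))
E(t(0))*J(-43) = (4*(-1/2)**2)*(-42 + 18*(-43)) = (4*(1/4))*(-42 - 774) = 1*(-816) = -816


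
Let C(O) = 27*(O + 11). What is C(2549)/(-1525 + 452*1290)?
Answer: 13824/116311 ≈ 0.11885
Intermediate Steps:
C(O) = 297 + 27*O (C(O) = 27*(11 + O) = 297 + 27*O)
C(2549)/(-1525 + 452*1290) = (297 + 27*2549)/(-1525 + 452*1290) = (297 + 68823)/(-1525 + 583080) = 69120/581555 = 69120*(1/581555) = 13824/116311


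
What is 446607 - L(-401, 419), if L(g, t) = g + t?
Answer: 446589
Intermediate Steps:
446607 - L(-401, 419) = 446607 - (-401 + 419) = 446607 - 1*18 = 446607 - 18 = 446589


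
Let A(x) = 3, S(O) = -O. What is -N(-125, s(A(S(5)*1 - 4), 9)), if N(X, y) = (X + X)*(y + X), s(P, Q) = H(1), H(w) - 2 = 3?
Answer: -30000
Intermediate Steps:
H(w) = 5 (H(w) = 2 + 3 = 5)
s(P, Q) = 5
N(X, y) = 2*X*(X + y) (N(X, y) = (2*X)*(X + y) = 2*X*(X + y))
-N(-125, s(A(S(5)*1 - 4), 9)) = -2*(-125)*(-125 + 5) = -2*(-125)*(-120) = -1*30000 = -30000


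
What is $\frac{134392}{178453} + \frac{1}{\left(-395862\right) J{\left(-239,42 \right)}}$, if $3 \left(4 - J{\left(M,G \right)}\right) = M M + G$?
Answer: $\frac{1013490800211621}{1345768153895462} \approx 0.75309$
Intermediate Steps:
$J{\left(M,G \right)} = 4 - \frac{G}{3} - \frac{M^{2}}{3}$ ($J{\left(M,G \right)} = 4 - \frac{M M + G}{3} = 4 - \frac{M^{2} + G}{3} = 4 - \frac{G + M^{2}}{3} = 4 - \left(\frac{G}{3} + \frac{M^{2}}{3}\right) = 4 - \frac{G}{3} - \frac{M^{2}}{3}$)
$\frac{134392}{178453} + \frac{1}{\left(-395862\right) J{\left(-239,42 \right)}} = \frac{134392}{178453} + \frac{1}{\left(-395862\right) \left(4 - 14 - \frac{\left(-239\right)^{2}}{3}\right)} = 134392 \cdot \frac{1}{178453} - \frac{1}{395862 \left(4 - 14 - \frac{57121}{3}\right)} = \frac{134392}{178453} - \frac{1}{395862 \left(4 - 14 - \frac{57121}{3}\right)} = \frac{134392}{178453} - \frac{1}{395862 \left(- \frac{57151}{3}\right)} = \frac{134392}{178453} - - \frac{1}{7541303054} = \frac{134392}{178453} + \frac{1}{7541303054} = \frac{1013490800211621}{1345768153895462}$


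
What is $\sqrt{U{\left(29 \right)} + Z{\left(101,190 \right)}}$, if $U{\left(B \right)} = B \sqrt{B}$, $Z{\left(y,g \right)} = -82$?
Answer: $\sqrt{-82 + 29 \sqrt{29}} \approx 8.6122$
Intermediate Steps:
$U{\left(B \right)} = B^{\frac{3}{2}}$
$\sqrt{U{\left(29 \right)} + Z{\left(101,190 \right)}} = \sqrt{29^{\frac{3}{2}} - 82} = \sqrt{29 \sqrt{29} - 82} = \sqrt{-82 + 29 \sqrt{29}}$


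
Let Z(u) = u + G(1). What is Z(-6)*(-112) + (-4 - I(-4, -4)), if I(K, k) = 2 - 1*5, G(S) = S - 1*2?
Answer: 783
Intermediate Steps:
G(S) = -2 + S (G(S) = S - 2 = -2 + S)
I(K, k) = -3 (I(K, k) = 2 - 5 = -3)
Z(u) = -1 + u (Z(u) = u + (-2 + 1) = u - 1 = -1 + u)
Z(-6)*(-112) + (-4 - I(-4, -4)) = (-1 - 6)*(-112) + (-4 - 1*(-3)) = -7*(-112) + (-4 + 3) = 784 - 1 = 783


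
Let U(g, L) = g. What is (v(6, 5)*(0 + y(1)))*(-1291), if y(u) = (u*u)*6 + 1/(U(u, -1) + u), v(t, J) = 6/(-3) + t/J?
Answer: 33566/5 ≈ 6713.2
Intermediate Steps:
v(t, J) = -2 + t/J (v(t, J) = 6*(-1/3) + t/J = -2 + t/J)
y(u) = 1/(2*u) + 6*u**2 (y(u) = (u*u)*6 + 1/(u + u) = u**2*6 + 1/(2*u) = 6*u**2 + 1/(2*u) = 1/(2*u) + 6*u**2)
(v(6, 5)*(0 + y(1)))*(-1291) = ((-2 + 6/5)*(0 + (1/2)*(1 + 12*1**3)/1))*(-1291) = ((-2 + 6*(1/5))*(0 + (1/2)*1*(1 + 12*1)))*(-1291) = ((-2 + 6/5)*(0 + (1/2)*1*(1 + 12)))*(-1291) = -4*(0 + (1/2)*1*13)/5*(-1291) = -4*(0 + 13/2)/5*(-1291) = -4/5*13/2*(-1291) = -26/5*(-1291) = 33566/5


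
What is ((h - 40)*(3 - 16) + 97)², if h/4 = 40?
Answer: 2140369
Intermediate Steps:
h = 160 (h = 4*40 = 160)
((h - 40)*(3 - 16) + 97)² = ((160 - 40)*(3 - 16) + 97)² = (120*(-13) + 97)² = (-1560 + 97)² = (-1463)² = 2140369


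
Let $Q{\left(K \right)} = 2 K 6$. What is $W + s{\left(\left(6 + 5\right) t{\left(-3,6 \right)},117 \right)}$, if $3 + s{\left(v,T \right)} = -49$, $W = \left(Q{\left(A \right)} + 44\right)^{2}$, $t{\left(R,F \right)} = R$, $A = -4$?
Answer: $-36$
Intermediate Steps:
$Q{\left(K \right)} = 12 K$
$W = 16$ ($W = \left(12 \left(-4\right) + 44\right)^{2} = \left(-48 + 44\right)^{2} = \left(-4\right)^{2} = 16$)
$s{\left(v,T \right)} = -52$ ($s{\left(v,T \right)} = -3 - 49 = -52$)
$W + s{\left(\left(6 + 5\right) t{\left(-3,6 \right)},117 \right)} = 16 - 52 = -36$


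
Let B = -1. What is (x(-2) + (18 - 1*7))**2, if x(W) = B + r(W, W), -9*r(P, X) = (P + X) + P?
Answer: 1024/9 ≈ 113.78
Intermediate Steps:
r(P, X) = -2*P/9 - X/9 (r(P, X) = -((P + X) + P)/9 = -(X + 2*P)/9 = -2*P/9 - X/9)
x(W) = -1 - W/3 (x(W) = -1 + (-2*W/9 - W/9) = -1 - W/3)
(x(-2) + (18 - 1*7))**2 = ((-1 - 1/3*(-2)) + (18 - 1*7))**2 = ((-1 + 2/3) + (18 - 7))**2 = (-1/3 + 11)**2 = (32/3)**2 = 1024/9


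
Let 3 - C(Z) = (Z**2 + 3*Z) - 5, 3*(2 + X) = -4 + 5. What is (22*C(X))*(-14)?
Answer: -28336/9 ≈ -3148.4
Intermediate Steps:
X = -5/3 (X = -2 + (-4 + 5)/3 = -2 + (1/3)*1 = -2 + 1/3 = -5/3 ≈ -1.6667)
C(Z) = 8 - Z**2 - 3*Z (C(Z) = 3 - ((Z**2 + 3*Z) - 5) = 3 - (-5 + Z**2 + 3*Z) = 3 + (5 - Z**2 - 3*Z) = 8 - Z**2 - 3*Z)
(22*C(X))*(-14) = (22*(8 - (-5/3)**2 - 3*(-5/3)))*(-14) = (22*(8 - 1*25/9 + 5))*(-14) = (22*(8 - 25/9 + 5))*(-14) = (22*(92/9))*(-14) = (2024/9)*(-14) = -28336/9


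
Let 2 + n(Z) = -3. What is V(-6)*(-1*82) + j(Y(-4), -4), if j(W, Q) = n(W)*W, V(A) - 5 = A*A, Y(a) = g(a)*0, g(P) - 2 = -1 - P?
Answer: -3362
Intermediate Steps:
n(Z) = -5 (n(Z) = -2 - 3 = -5)
g(P) = 1 - P (g(P) = 2 + (-1 - P) = 1 - P)
Y(a) = 0 (Y(a) = (1 - a)*0 = 0)
V(A) = 5 + A**2 (V(A) = 5 + A*A = 5 + A**2)
j(W, Q) = -5*W
V(-6)*(-1*82) + j(Y(-4), -4) = (5 + (-6)**2)*(-1*82) - 5*0 = (5 + 36)*(-82) + 0 = 41*(-82) + 0 = -3362 + 0 = -3362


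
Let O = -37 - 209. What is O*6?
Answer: -1476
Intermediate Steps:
O = -246
O*6 = -246*6 = -1476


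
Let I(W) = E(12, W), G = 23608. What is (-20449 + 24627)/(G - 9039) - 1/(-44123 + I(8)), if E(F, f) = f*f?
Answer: 184093071/641895571 ≈ 0.28680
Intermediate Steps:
E(F, f) = f²
I(W) = W²
(-20449 + 24627)/(G - 9039) - 1/(-44123 + I(8)) = (-20449 + 24627)/(23608 - 9039) - 1/(-44123 + 8²) = 4178/14569 - 1/(-44123 + 64) = 4178*(1/14569) - 1/(-44059) = 4178/14569 - 1*(-1/44059) = 4178/14569 + 1/44059 = 184093071/641895571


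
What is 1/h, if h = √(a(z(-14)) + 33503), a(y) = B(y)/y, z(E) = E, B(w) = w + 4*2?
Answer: √410417/117262 ≈ 0.0054633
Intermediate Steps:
B(w) = 8 + w (B(w) = w + 8 = 8 + w)
a(y) = (8 + y)/y
h = 2*√410417/7 (h = √((8 - 14)/(-14) + 33503) = √(-1/14*(-6) + 33503) = √(3/7 + 33503) = √(234524/7) = 2*√410417/7 ≈ 183.04)
1/h = 1/(2*√410417/7) = √410417/117262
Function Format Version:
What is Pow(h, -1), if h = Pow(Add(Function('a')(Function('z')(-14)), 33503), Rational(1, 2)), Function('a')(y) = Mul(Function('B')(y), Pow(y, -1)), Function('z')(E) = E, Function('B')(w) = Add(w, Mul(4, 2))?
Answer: Mul(Rational(1, 117262), Pow(410417, Rational(1, 2))) ≈ 0.0054633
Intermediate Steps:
Function('B')(w) = Add(8, w) (Function('B')(w) = Add(w, 8) = Add(8, w))
Function('a')(y) = Mul(Pow(y, -1), Add(8, y)) (Function('a')(y) = Mul(Add(8, y), Pow(y, -1)) = Mul(Pow(y, -1), Add(8, y)))
h = Mul(Rational(2, 7), Pow(410417, Rational(1, 2))) (h = Pow(Add(Mul(Pow(-14, -1), Add(8, -14)), 33503), Rational(1, 2)) = Pow(Add(Mul(Rational(-1, 14), -6), 33503), Rational(1, 2)) = Pow(Add(Rational(3, 7), 33503), Rational(1, 2)) = Pow(Rational(234524, 7), Rational(1, 2)) = Mul(Rational(2, 7), Pow(410417, Rational(1, 2))) ≈ 183.04)
Pow(h, -1) = Pow(Mul(Rational(2, 7), Pow(410417, Rational(1, 2))), -1) = Mul(Rational(1, 117262), Pow(410417, Rational(1, 2)))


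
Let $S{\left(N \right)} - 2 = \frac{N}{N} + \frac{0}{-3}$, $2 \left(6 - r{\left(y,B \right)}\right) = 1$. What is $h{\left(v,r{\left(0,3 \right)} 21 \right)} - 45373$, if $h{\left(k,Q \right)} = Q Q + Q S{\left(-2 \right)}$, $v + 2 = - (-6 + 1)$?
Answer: $- \frac{126745}{4} \approx -31686.0$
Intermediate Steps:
$r{\left(y,B \right)} = \frac{11}{2}$ ($r{\left(y,B \right)} = 6 - \frac{1}{2} = \frac{11}{2}$)
$v = 3$ ($v = -2 - \left(-6 + 1\right) = -2 - -5 = -2 + 5 = 3$)
$S{\left(N \right)} = 3$ ($S{\left(N \right)} = 2 + \left(\frac{N}{N} + \frac{0}{-3}\right) = 2 + \left(1 + 0 \left(- \frac{1}{3}\right)\right) = 2 + \left(1 + 0\right) = 2 + 1 = 3$)
$h{\left(k,Q \right)} = Q^{2} + 3 Q$ ($h{\left(k,Q \right)} = Q Q + Q 3 = Q^{2} + 3 Q$)
$h{\left(v,r{\left(0,3 \right)} 21 \right)} - 45373 = \frac{11}{2} \cdot 21 \left(3 + \frac{11}{2} \cdot 21\right) - 45373 = \frac{231 \left(3 + \frac{231}{2}\right)}{2} - 45373 = \frac{231}{2} \cdot \frac{237}{2} - 45373 = \frac{54747}{4} - 45373 = - \frac{126745}{4}$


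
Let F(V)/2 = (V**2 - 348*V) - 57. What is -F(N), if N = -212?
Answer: -237326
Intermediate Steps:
F(V) = -114 - 696*V + 2*V**2 (F(V) = 2*((V**2 - 348*V) - 57) = 2*(-57 + V**2 - 348*V) = -114 - 696*V + 2*V**2)
-F(N) = -(-114 - 696*(-212) + 2*(-212)**2) = -(-114 + 147552 + 2*44944) = -(-114 + 147552 + 89888) = -1*237326 = -237326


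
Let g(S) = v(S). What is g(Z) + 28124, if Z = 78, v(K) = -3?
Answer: 28121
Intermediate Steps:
g(S) = -3
g(Z) + 28124 = -3 + 28124 = 28121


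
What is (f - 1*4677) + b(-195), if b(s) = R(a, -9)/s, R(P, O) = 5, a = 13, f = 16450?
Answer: 459146/39 ≈ 11773.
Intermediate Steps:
b(s) = 5/s
(f - 1*4677) + b(-195) = (16450 - 1*4677) + 5/(-195) = (16450 - 4677) + 5*(-1/195) = 11773 - 1/39 = 459146/39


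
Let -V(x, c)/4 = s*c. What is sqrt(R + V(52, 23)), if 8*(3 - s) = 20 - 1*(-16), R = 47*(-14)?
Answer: 2*I*sqrt(130) ≈ 22.803*I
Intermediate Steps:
R = -658
s = -3/2 (s = 3 - (20 - 1*(-16))/8 = 3 - (20 + 16)/8 = 3 - 1/8*36 = 3 - 9/2 = -3/2 ≈ -1.5000)
V(x, c) = 6*c (V(x, c) = -(-6)*c = 6*c)
sqrt(R + V(52, 23)) = sqrt(-658 + 6*23) = sqrt(-658 + 138) = sqrt(-520) = 2*I*sqrt(130)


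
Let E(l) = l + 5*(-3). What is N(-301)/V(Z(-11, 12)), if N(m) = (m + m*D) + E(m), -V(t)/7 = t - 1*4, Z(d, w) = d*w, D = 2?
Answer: -1219/952 ≈ -1.2805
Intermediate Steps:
E(l) = -15 + l (E(l) = l - 15 = -15 + l)
V(t) = 28 - 7*t (V(t) = -7*(t - 1*4) = -7*(t - 4) = -7*(-4 + t) = 28 - 7*t)
N(m) = -15 + 4*m (N(m) = (m + m*2) + (-15 + m) = (m + 2*m) + (-15 + m) = 3*m + (-15 + m) = -15 + 4*m)
N(-301)/V(Z(-11, 12)) = (-15 + 4*(-301))/(28 - (-77)*12) = (-15 - 1204)/(28 - 7*(-132)) = -1219/(28 + 924) = -1219/952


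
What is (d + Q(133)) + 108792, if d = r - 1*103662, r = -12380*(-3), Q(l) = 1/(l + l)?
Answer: 11243821/266 ≈ 42270.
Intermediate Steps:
Q(l) = 1/(2*l)
r = 37140
d = -66522 (d = 37140 - 1*103662 = 37140 - 103662 = -66522)
(d + Q(133)) + 108792 = (-66522 + (½)/133) + 108792 = (-66522 + (½)*(1/133)) + 108792 = (-66522 + 1/266) + 108792 = -17694851/266 + 108792 = 11243821/266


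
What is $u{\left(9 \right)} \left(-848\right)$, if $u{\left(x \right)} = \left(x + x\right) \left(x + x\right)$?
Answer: $-274752$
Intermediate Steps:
$u{\left(x \right)} = 4 x^{2}$ ($u{\left(x \right)} = 2 x 2 x = 4 x^{2}$)
$u{\left(9 \right)} \left(-848\right) = 4 \cdot 9^{2} \left(-848\right) = 4 \cdot 81 \left(-848\right) = 324 \left(-848\right) = -274752$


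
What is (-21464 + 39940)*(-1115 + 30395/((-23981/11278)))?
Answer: -6827503255500/23981 ≈ -2.8470e+8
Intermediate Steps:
(-21464 + 39940)*(-1115 + 30395/((-23981/11278))) = 18476*(-1115 + 30395/((-23981*1/11278))) = 18476*(-1115 + 30395/(-23981/11278)) = 18476*(-1115 + 30395*(-11278/23981)) = 18476*(-1115 - 342794810/23981) = 18476*(-369533625/23981) = -6827503255500/23981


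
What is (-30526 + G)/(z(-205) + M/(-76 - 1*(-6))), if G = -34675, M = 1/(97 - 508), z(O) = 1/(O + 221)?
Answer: -15006662160/14393 ≈ -1.0426e+6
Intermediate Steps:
z(O) = 1/(221 + O)
M = -1/411 (M = 1/(-411) = -1/411 ≈ -0.0024331)
(-30526 + G)/(z(-205) + M/(-76 - 1*(-6))) = (-30526 - 34675)/(1/(221 - 205) - 1/(411*(-76 - 1*(-6)))) = -65201/(1/16 - 1/(411*(-76 + 6))) = -65201/(1/16 - 1/411/(-70)) = -65201/(1/16 - 1/411*(-1/70)) = -65201/(1/16 + 1/28770) = -65201/14393/230160 = -65201*230160/14393 = -15006662160/14393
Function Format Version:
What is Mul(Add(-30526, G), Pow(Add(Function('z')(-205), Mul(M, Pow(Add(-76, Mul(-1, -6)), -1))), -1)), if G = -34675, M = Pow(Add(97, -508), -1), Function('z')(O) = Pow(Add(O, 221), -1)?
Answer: Rational(-15006662160, 14393) ≈ -1.0426e+6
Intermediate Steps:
Function('z')(O) = Pow(Add(221, O), -1)
M = Rational(-1, 411) (M = Pow(-411, -1) = Rational(-1, 411) ≈ -0.0024331)
Mul(Add(-30526, G), Pow(Add(Function('z')(-205), Mul(M, Pow(Add(-76, Mul(-1, -6)), -1))), -1)) = Mul(Add(-30526, -34675), Pow(Add(Pow(Add(221, -205), -1), Mul(Rational(-1, 411), Pow(Add(-76, Mul(-1, -6)), -1))), -1)) = Mul(-65201, Pow(Add(Pow(16, -1), Mul(Rational(-1, 411), Pow(Add(-76, 6), -1))), -1)) = Mul(-65201, Pow(Add(Rational(1, 16), Mul(Rational(-1, 411), Pow(-70, -1))), -1)) = Mul(-65201, Pow(Add(Rational(1, 16), Mul(Rational(-1, 411), Rational(-1, 70))), -1)) = Mul(-65201, Pow(Add(Rational(1, 16), Rational(1, 28770)), -1)) = Mul(-65201, Pow(Rational(14393, 230160), -1)) = Mul(-65201, Rational(230160, 14393)) = Rational(-15006662160, 14393)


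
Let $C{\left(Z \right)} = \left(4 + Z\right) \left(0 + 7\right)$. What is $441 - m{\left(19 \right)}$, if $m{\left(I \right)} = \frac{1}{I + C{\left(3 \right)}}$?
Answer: $\frac{29987}{68} \approx 440.99$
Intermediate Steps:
$C{\left(Z \right)} = 28 + 7 Z$ ($C{\left(Z \right)} = \left(4 + Z\right) 7 = 28 + 7 Z$)
$m{\left(I \right)} = \frac{1}{49 + I}$ ($m{\left(I \right)} = \frac{1}{I + \left(28 + 7 \cdot 3\right)} = \frac{1}{I + \left(28 + 21\right)} = \frac{1}{I + 49} = \frac{1}{49 + I}$)
$441 - m{\left(19 \right)} = 441 - \frac{1}{49 + 19} = 441 - \frac{1}{68} = \frac{29987}{68}$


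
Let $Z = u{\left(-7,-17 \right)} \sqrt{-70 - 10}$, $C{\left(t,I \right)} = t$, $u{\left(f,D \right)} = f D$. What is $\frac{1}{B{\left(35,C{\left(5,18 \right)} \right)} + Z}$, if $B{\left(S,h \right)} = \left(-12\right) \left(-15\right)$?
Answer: $\frac{9}{58264} - \frac{119 i \sqrt{5}}{291320} \approx 0.00015447 - 0.0009134 i$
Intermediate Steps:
$u{\left(f,D \right)} = D f$
$B{\left(S,h \right)} = 180$
$Z = 476 i \sqrt{5}$ ($Z = \left(-17\right) \left(-7\right) \sqrt{-70 - 10} = 119 \sqrt{-80} = 119 \cdot 4 i \sqrt{5} = 476 i \sqrt{5} \approx 1064.4 i$)
$\frac{1}{B{\left(35,C{\left(5,18 \right)} \right)} + Z} = \frac{1}{180 + 476 i \sqrt{5}}$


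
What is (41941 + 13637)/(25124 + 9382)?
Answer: 9263/5751 ≈ 1.6107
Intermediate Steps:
(41941 + 13637)/(25124 + 9382) = 55578/34506 = 55578*(1/34506) = 9263/5751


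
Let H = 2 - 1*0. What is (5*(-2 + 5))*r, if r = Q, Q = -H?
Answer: -30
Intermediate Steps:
H = 2 (H = 2 + 0 = 2)
Q = -2 (Q = -1*2 = -2)
r = -2
(5*(-2 + 5))*r = (5*(-2 + 5))*(-2) = (5*3)*(-2) = 15*(-2) = -30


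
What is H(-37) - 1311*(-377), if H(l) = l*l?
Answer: 495616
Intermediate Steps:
H(l) = l²
H(-37) - 1311*(-377) = (-37)² - 1311*(-377) = 1369 + 494247 = 495616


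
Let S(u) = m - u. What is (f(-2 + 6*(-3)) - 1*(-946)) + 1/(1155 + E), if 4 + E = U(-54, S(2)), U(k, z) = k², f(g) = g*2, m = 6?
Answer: 3684703/4067 ≈ 906.00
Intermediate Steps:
S(u) = 6 - u
f(g) = 2*g
E = 2912 (E = -4 + (-54)² = -4 + 2916 = 2912)
(f(-2 + 6*(-3)) - 1*(-946)) + 1/(1155 + E) = (2*(-2 + 6*(-3)) - 1*(-946)) + 1/(1155 + 2912) = (2*(-2 - 18) + 946) + 1/4067 = (2*(-20) + 946) + 1/4067 = (-40 + 946) + 1/4067 = 906 + 1/4067 = 3684703/4067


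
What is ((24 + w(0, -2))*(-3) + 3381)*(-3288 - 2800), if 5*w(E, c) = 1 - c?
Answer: -100671168/5 ≈ -2.0134e+7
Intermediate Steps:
w(E, c) = ⅕ - c/5 (w(E, c) = (1 - c)/5 = ⅕ - c/5)
((24 + w(0, -2))*(-3) + 3381)*(-3288 - 2800) = ((24 + (⅕ - ⅕*(-2)))*(-3) + 3381)*(-3288 - 2800) = ((24 + (⅕ + ⅖))*(-3) + 3381)*(-6088) = ((24 + ⅗)*(-3) + 3381)*(-6088) = ((123/5)*(-3) + 3381)*(-6088) = (-369/5 + 3381)*(-6088) = (16536/5)*(-6088) = -100671168/5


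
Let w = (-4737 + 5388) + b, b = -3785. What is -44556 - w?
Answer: -41422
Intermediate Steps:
w = -3134 (w = (-4737 + 5388) - 3785 = 651 - 3785 = -3134)
-44556 - w = -44556 - 1*(-3134) = -44556 + 3134 = -41422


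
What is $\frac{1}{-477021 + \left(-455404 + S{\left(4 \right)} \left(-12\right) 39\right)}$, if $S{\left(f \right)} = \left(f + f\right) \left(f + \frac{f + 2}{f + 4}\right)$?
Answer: $- \frac{1}{950209} \approx -1.0524 \cdot 10^{-6}$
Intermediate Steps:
$S{\left(f \right)} = 2 f \left(f + \frac{2 + f}{4 + f}\right)$
$\frac{1}{-477021 + \left(-455404 + S{\left(4 \right)} \left(-12\right) 39\right)} = \frac{1}{-477021 - \left(455404 - 2 \cdot 4 \frac{1}{4 + 4} \left(2 + 4^{2} + 5 \cdot 4\right) \left(-12\right) 39\right)} = \frac{1}{-477021 - \left(455404 - 2 \cdot 4 \cdot \frac{1}{8} \left(2 + 16 + 20\right) \left(-12\right) 39\right)} = \frac{1}{-477021 - \left(455404 - 2 \cdot 4 \cdot \frac{1}{8} \cdot 38 \left(-12\right) 39\right)} = \frac{1}{-477021 - \left(455404 - 38 \left(-12\right) 39\right)} = \frac{1}{-477021 - 473188} = \frac{1}{-950209} = - \frac{1}{950209}$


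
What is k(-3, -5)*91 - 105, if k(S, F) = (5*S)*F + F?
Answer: 6265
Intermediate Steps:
k(S, F) = F + 5*F*S (k(S, F) = 5*F*S + F = F + 5*F*S)
k(-3, -5)*91 - 105 = -5*(1 + 5*(-3))*91 - 105 = -5*(1 - 15)*91 - 105 = -5*(-14)*91 - 105 = 70*91 - 105 = 6370 - 105 = 6265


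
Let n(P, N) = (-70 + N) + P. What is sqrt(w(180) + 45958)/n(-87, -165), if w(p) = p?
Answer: -sqrt(46138)/322 ≈ -0.66707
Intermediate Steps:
n(P, N) = -70 + N + P
sqrt(w(180) + 45958)/n(-87, -165) = sqrt(180 + 45958)/(-70 - 165 - 87) = sqrt(46138)/(-322) = sqrt(46138)*(-1/322) = -sqrt(46138)/322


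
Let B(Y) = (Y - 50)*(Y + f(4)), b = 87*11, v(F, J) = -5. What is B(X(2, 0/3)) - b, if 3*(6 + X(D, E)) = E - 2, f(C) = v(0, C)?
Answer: -2663/9 ≈ -295.89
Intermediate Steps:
f(C) = -5
b = 957
X(D, E) = -20/3 + E/3 (X(D, E) = -6 + (E - 2)/3 = -6 + (-2 + E)/3 = -6 + (-2/3 + E/3) = -20/3 + E/3)
B(Y) = (-50 + Y)*(-5 + Y) (B(Y) = (Y - 50)*(Y - 5) = (-50 + Y)*(-5 + Y))
B(X(2, 0/3)) - b = (250 + (-20/3 + (0/3)/3)**2 - 55*(-20/3 + (0/3)/3)) - 1*957 = (250 + (-20/3 + (0*(1/3))/3)**2 - 55*(-20/3 + (0*(1/3))/3)) - 957 = (250 + (-20/3 + (1/3)*0)**2 - 55*(-20/3 + (1/3)*0)) - 957 = (250 + (-20/3 + 0)**2 - 55*(-20/3 + 0)) - 957 = (250 + (-20/3)**2 - 55*(-20/3)) - 957 = (250 + 400/9 + 1100/3) - 957 = 5950/9 - 957 = -2663/9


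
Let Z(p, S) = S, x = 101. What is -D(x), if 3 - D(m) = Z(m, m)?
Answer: 98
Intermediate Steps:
D(m) = 3 - m
-D(x) = -(3 - 1*101) = -(3 - 101) = -1*(-98) = 98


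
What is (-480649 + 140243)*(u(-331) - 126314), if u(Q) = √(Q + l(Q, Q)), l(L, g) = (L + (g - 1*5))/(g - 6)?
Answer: 42998043484 - 4084872*I*√259490/337 ≈ 4.2998e+10 - 6.1746e+6*I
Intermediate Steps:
l(L, g) = (-5 + L + g)/(-6 + g) (l(L, g) = (L + (g - 5))/(-6 + g) = (L + (-5 + g))/(-6 + g) = (-5 + L + g)/(-6 + g))
u(Q) = √(Q + (-5 + 2*Q)/(-6 + Q)) (u(Q) = √(Q + (-5 + Q + Q)/(-6 + Q)) = √(Q + (-5 + 2*Q)/(-6 + Q)))
(-480649 + 140243)*(u(-331) - 126314) = (-480649 + 140243)*(√((-5 + (-331)² - 4*(-331))/(-6 - 331)) - 126314) = -340406*(√((-5 + 109561 + 1324)/(-337)) - 126314) = -340406*(√(-1/337*110880) - 126314) = -340406*(√(-110880/337) - 126314) = -340406*(12*I*√259490/337 - 126314) = -340406*(-126314 + 12*I*√259490/337) = 42998043484 - 4084872*I*√259490/337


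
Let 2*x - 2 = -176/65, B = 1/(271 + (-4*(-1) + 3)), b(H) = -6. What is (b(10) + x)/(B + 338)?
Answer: -114814/6107725 ≈ -0.018798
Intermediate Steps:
B = 1/278 (B = 1/(271 + (4 + 3)) = 1/(271 + 7) = 1/278 ≈ 0.0035971)
x = -23/65 (x = 1 + (-176/65)/2 = 1 + (-176*1/65)/2 = 1 + (1/2)*(-176/65) = 1 - 88/65 = -23/65 ≈ -0.35385)
(b(10) + x)/(B + 338) = (-6 - 23/65)/(1/278 + 338) = -413/(65*93965/278) = -413/65*278/93965 = -114814/6107725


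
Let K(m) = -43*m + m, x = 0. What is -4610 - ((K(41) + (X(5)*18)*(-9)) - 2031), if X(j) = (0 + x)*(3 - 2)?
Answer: -857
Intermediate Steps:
X(j) = 0 (X(j) = (0 + 0)*(3 - 2) = 0*1 = 0)
K(m) = -42*m
-4610 - ((K(41) + (X(5)*18)*(-9)) - 2031) = -4610 - ((-42*41 + (0*18)*(-9)) - 2031) = -4610 - ((-1722 + 0*(-9)) - 2031) = -4610 - ((-1722 + 0) - 2031) = -4610 - (-1722 - 2031) = -4610 - 1*(-3753) = -4610 + 3753 = -857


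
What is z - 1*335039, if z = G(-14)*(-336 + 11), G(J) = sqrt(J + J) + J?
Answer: -330489 - 650*I*sqrt(7) ≈ -3.3049e+5 - 1719.7*I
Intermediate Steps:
G(J) = J + sqrt(2)*sqrt(J) (G(J) = sqrt(2*J) + J = sqrt(2)*sqrt(J) + J = J + sqrt(2)*sqrt(J))
z = 4550 - 650*I*sqrt(7) (z = (-14 + sqrt(2)*sqrt(-14))*(-336 + 11) = (-14 + sqrt(2)*(I*sqrt(14)))*(-325) = (-14 + 2*I*sqrt(7))*(-325) = 4550 - 650*I*sqrt(7) ≈ 4550.0 - 1719.7*I)
z - 1*335039 = (4550 - 650*I*sqrt(7)) - 1*335039 = (4550 - 650*I*sqrt(7)) - 335039 = -330489 - 650*I*sqrt(7)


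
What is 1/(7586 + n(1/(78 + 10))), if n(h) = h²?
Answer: 7744/58745985 ≈ 0.00013182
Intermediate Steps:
1/(7586 + n(1/(78 + 10))) = 1/(7586 + (1/(78 + 10))²) = 1/(7586 + (1/88)²) = 1/(7586 + 1/7744) = 1/(58745985/7744) = 7744/58745985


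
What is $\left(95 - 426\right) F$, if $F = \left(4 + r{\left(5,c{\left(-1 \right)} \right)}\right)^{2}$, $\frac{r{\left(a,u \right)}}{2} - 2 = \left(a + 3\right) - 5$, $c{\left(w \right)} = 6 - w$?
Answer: $-64876$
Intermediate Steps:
$r{\left(a,u \right)} = 2 a$ ($r{\left(a,u \right)} = 4 + 2 \left(\left(a + 3\right) - 5\right) = 4 + 2 \left(\left(3 + a\right) - 5\right) = 4 + 2 \left(-2 + a\right) = 4 + \left(-4 + 2 a\right) = 2 a$)
$F = 196$ ($F = \left(4 + 2 \cdot 5\right)^{2} = \left(4 + 10\right)^{2} = 14^{2} = 196$)
$\left(95 - 426\right) F = \left(95 - 426\right) 196 = \left(-331\right) 196 = -64876$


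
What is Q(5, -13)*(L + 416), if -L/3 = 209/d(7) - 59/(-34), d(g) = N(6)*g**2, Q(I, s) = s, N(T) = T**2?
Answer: -53335685/9996 ≈ -5335.7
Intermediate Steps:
d(g) = 36*g**2 (d(g) = 6**2*g**2 = 36*g**2)
L = -55591/9996 (L = -3*(209/((36*7**2)) - 59/(-34)) = -3*(209/((36*49)) - 59*(-1/34)) = -3*(209/1764 + 59/34) = -3*55591/29988 = -55591/9996 ≈ -5.5613)
Q(5, -13)*(L + 416) = -13*(-55591/9996 + 416) = -13*4102745/9996 = -53335685/9996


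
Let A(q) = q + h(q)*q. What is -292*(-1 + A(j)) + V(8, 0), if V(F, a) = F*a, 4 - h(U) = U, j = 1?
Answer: -876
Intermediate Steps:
h(U) = 4 - U
A(q) = q + q*(4 - q) (A(q) = q + (4 - q)*q = q + q*(4 - q))
-292*(-1 + A(j)) + V(8, 0) = -292*(-1 + 1*(5 - 1*1)) + 8*0 = -292*(-1 + 1*(5 - 1)) + 0 = -292*(-1 + 1*4) + 0 = -292*(-1 + 4) + 0 = -292*3 + 0 = -146*6 + 0 = -876 + 0 = -876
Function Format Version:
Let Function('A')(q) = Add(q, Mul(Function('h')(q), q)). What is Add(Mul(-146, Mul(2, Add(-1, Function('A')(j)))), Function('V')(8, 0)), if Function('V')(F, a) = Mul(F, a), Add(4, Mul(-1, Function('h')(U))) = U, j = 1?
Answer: -876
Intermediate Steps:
Function('h')(U) = Add(4, Mul(-1, U))
Function('A')(q) = Add(q, Mul(q, Add(4, Mul(-1, q)))) (Function('A')(q) = Add(q, Mul(Add(4, Mul(-1, q)), q)) = Add(q, Mul(q, Add(4, Mul(-1, q)))))
Add(Mul(-146, Mul(2, Add(-1, Function('A')(j)))), Function('V')(8, 0)) = Add(Mul(-146, Mul(2, Add(-1, Mul(1, Add(5, Mul(-1, 1)))))), Mul(8, 0)) = Add(Mul(-146, Mul(2, Add(-1, Mul(1, Add(5, -1))))), 0) = Add(Mul(-146, Mul(2, Add(-1, Mul(1, 4)))), 0) = Add(Mul(-146, Mul(2, Add(-1, 4))), 0) = Add(Mul(-146, Mul(2, 3)), 0) = Add(Mul(-146, 6), 0) = Add(-876, 0) = -876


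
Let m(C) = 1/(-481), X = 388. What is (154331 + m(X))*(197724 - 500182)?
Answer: -1727109863860/37 ≈ -4.6679e+10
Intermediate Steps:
m(C) = -1/481
(154331 + m(X))*(197724 - 500182) = (154331 - 1/481)*(197724 - 500182) = (74233210/481)*(-302458) = -1727109863860/37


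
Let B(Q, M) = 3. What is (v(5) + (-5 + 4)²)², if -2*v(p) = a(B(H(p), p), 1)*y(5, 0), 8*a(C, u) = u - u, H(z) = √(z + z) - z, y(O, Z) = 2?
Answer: 1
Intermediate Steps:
H(z) = -z + √2*√z (H(z) = √(2*z) - z = √2*√z - z = -z + √2*√z)
a(C, u) = 0 (a(C, u) = (u - u)/8 = (⅛)*0 = 0)
v(p) = 0 (v(p) = -0*2 = -½*0 = 0)
(v(5) + (-5 + 4)²)² = (0 + (-5 + 4)²)² = (0 + (-1)²)² = (0 + 1)² = 1² = 1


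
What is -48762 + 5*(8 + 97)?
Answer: -48237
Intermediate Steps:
-48762 + 5*(8 + 97) = -48762 + 5*105 = -48762 + 525 = -48237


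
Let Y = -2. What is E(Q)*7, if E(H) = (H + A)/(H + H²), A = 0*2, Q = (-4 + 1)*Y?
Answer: 1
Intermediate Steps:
Q = 6 (Q = (-4 + 1)*(-2) = -3*(-2) = 6)
A = 0
E(H) = H/(H + H²) (E(H) = (H + 0)/(H + H²) = H/(H + H²))
E(Q)*7 = 7/(1 + 6) = 7/7 = (⅐)*7 = 1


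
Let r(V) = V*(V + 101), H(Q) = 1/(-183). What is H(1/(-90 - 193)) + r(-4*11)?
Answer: -458965/183 ≈ -2508.0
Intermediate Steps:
H(Q) = -1/183
r(V) = V*(101 + V)
H(1/(-90 - 193)) + r(-4*11) = -1/183 + (-4*11)*(101 - 4*11) = -1/183 - 44*(101 - 44) = -1/183 - 44*57 = -1/183 - 2508 = -458965/183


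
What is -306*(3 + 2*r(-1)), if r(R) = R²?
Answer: -1530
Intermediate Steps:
-306*(3 + 2*r(-1)) = -306*(3 + 2*(-1)²) = -306*(3 + 2*1) = -306*(3 + 2) = -306*5 = -1530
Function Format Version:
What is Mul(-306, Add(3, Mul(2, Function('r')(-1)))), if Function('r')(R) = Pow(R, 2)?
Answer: -1530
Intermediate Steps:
Mul(-306, Add(3, Mul(2, Function('r')(-1)))) = Mul(-306, Add(3, Mul(2, Pow(-1, 2)))) = Mul(-306, Add(3, Mul(2, 1))) = Mul(-306, Add(3, 2)) = Mul(-306, 5) = -1530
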